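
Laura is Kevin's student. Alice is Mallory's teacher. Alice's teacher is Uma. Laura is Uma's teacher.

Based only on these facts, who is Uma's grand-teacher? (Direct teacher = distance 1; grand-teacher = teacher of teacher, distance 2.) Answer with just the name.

Answer: Kevin

Derivation:
Reconstructing the teacher chain from the given facts:
  Kevin -> Laura -> Uma -> Alice -> Mallory
(each arrow means 'teacher of the next')
Positions in the chain (0 = top):
  position of Kevin: 0
  position of Laura: 1
  position of Uma: 2
  position of Alice: 3
  position of Mallory: 4

Uma is at position 2; the grand-teacher is 2 steps up the chain, i.e. position 0: Kevin.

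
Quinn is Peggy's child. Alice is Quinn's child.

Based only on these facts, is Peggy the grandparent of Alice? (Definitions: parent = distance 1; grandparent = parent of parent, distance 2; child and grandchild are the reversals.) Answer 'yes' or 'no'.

Reconstructing the parent chain from the given facts:
  Peggy -> Quinn -> Alice
(each arrow means 'parent of the next')
Positions in the chain (0 = top):
  position of Peggy: 0
  position of Quinn: 1
  position of Alice: 2

Peggy is at position 0, Alice is at position 2; signed distance (j - i) = 2.
'grandparent' requires j - i = 2. Actual distance is 2, so the relation HOLDS.

Answer: yes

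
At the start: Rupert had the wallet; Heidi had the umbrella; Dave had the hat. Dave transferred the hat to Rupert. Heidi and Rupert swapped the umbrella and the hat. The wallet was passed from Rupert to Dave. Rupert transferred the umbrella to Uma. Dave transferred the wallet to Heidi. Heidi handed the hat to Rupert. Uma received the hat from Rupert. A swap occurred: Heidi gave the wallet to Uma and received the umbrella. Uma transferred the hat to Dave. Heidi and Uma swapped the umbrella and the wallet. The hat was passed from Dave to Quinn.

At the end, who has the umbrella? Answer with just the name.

Tracking all object holders:
Start: wallet:Rupert, umbrella:Heidi, hat:Dave
Event 1 (give hat: Dave -> Rupert). State: wallet:Rupert, umbrella:Heidi, hat:Rupert
Event 2 (swap umbrella<->hat: now umbrella:Rupert, hat:Heidi). State: wallet:Rupert, umbrella:Rupert, hat:Heidi
Event 3 (give wallet: Rupert -> Dave). State: wallet:Dave, umbrella:Rupert, hat:Heidi
Event 4 (give umbrella: Rupert -> Uma). State: wallet:Dave, umbrella:Uma, hat:Heidi
Event 5 (give wallet: Dave -> Heidi). State: wallet:Heidi, umbrella:Uma, hat:Heidi
Event 6 (give hat: Heidi -> Rupert). State: wallet:Heidi, umbrella:Uma, hat:Rupert
Event 7 (give hat: Rupert -> Uma). State: wallet:Heidi, umbrella:Uma, hat:Uma
Event 8 (swap wallet<->umbrella: now wallet:Uma, umbrella:Heidi). State: wallet:Uma, umbrella:Heidi, hat:Uma
Event 9 (give hat: Uma -> Dave). State: wallet:Uma, umbrella:Heidi, hat:Dave
Event 10 (swap umbrella<->wallet: now umbrella:Uma, wallet:Heidi). State: wallet:Heidi, umbrella:Uma, hat:Dave
Event 11 (give hat: Dave -> Quinn). State: wallet:Heidi, umbrella:Uma, hat:Quinn

Final state: wallet:Heidi, umbrella:Uma, hat:Quinn
The umbrella is held by Uma.

Answer: Uma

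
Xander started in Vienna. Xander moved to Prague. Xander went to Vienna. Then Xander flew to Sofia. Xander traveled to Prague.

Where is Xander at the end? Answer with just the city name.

Answer: Prague

Derivation:
Tracking Xander's location:
Start: Xander is in Vienna.
After move 1: Vienna -> Prague. Xander is in Prague.
After move 2: Prague -> Vienna. Xander is in Vienna.
After move 3: Vienna -> Sofia. Xander is in Sofia.
After move 4: Sofia -> Prague. Xander is in Prague.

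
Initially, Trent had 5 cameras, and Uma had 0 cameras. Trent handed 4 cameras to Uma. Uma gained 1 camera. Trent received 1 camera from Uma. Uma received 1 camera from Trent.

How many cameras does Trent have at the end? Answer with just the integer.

Answer: 1

Derivation:
Tracking counts step by step:
Start: Trent=5, Uma=0
Event 1 (Trent -> Uma, 4): Trent: 5 -> 1, Uma: 0 -> 4. State: Trent=1, Uma=4
Event 2 (Uma +1): Uma: 4 -> 5. State: Trent=1, Uma=5
Event 3 (Uma -> Trent, 1): Uma: 5 -> 4, Trent: 1 -> 2. State: Trent=2, Uma=4
Event 4 (Trent -> Uma, 1): Trent: 2 -> 1, Uma: 4 -> 5. State: Trent=1, Uma=5

Trent's final count: 1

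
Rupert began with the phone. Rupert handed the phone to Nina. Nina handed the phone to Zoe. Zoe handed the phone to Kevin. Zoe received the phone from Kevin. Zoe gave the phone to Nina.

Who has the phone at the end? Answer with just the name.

Tracking the phone through each event:
Start: Rupert has the phone.
After event 1: Nina has the phone.
After event 2: Zoe has the phone.
After event 3: Kevin has the phone.
After event 4: Zoe has the phone.
After event 5: Nina has the phone.

Answer: Nina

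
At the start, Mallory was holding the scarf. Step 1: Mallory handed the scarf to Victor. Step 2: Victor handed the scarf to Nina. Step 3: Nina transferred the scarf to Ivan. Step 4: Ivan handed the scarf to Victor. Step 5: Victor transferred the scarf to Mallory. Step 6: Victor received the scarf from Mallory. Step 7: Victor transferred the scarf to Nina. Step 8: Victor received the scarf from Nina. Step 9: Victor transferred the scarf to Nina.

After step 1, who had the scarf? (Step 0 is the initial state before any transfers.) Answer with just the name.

Tracking the scarf holder through step 1:
After step 0 (start): Mallory
After step 1: Victor

At step 1, the holder is Victor.

Answer: Victor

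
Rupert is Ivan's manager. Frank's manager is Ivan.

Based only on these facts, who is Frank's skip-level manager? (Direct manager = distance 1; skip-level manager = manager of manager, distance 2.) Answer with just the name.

Answer: Rupert

Derivation:
Reconstructing the manager chain from the given facts:
  Rupert -> Ivan -> Frank
(each arrow means 'manager of the next')
Positions in the chain (0 = top):
  position of Rupert: 0
  position of Ivan: 1
  position of Frank: 2

Frank is at position 2; the skip-level manager is 2 steps up the chain, i.e. position 0: Rupert.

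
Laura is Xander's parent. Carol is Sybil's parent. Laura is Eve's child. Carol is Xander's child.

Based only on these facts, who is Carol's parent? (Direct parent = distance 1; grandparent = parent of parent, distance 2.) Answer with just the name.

Answer: Xander

Derivation:
Reconstructing the parent chain from the given facts:
  Eve -> Laura -> Xander -> Carol -> Sybil
(each arrow means 'parent of the next')
Positions in the chain (0 = top):
  position of Eve: 0
  position of Laura: 1
  position of Xander: 2
  position of Carol: 3
  position of Sybil: 4

Carol is at position 3; the parent is 1 step up the chain, i.e. position 2: Xander.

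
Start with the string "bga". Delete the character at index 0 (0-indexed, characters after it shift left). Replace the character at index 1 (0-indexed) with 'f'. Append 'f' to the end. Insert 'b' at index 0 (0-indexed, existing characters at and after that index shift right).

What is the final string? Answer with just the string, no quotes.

Applying each edit step by step:
Start: "bga"
Op 1 (delete idx 0 = 'b'): "bga" -> "ga"
Op 2 (replace idx 1: 'a' -> 'f'): "ga" -> "gf"
Op 3 (append 'f'): "gf" -> "gff"
Op 4 (insert 'b' at idx 0): "gff" -> "bgff"

Answer: bgff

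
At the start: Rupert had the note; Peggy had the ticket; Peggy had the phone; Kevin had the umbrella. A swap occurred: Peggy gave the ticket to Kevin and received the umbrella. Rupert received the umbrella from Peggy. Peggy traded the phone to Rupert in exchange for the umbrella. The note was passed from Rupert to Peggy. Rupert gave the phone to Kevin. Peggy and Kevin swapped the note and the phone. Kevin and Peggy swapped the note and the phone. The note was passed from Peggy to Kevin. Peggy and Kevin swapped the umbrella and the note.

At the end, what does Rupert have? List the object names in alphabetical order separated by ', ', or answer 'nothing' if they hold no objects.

Tracking all object holders:
Start: note:Rupert, ticket:Peggy, phone:Peggy, umbrella:Kevin
Event 1 (swap ticket<->umbrella: now ticket:Kevin, umbrella:Peggy). State: note:Rupert, ticket:Kevin, phone:Peggy, umbrella:Peggy
Event 2 (give umbrella: Peggy -> Rupert). State: note:Rupert, ticket:Kevin, phone:Peggy, umbrella:Rupert
Event 3 (swap phone<->umbrella: now phone:Rupert, umbrella:Peggy). State: note:Rupert, ticket:Kevin, phone:Rupert, umbrella:Peggy
Event 4 (give note: Rupert -> Peggy). State: note:Peggy, ticket:Kevin, phone:Rupert, umbrella:Peggy
Event 5 (give phone: Rupert -> Kevin). State: note:Peggy, ticket:Kevin, phone:Kevin, umbrella:Peggy
Event 6 (swap note<->phone: now note:Kevin, phone:Peggy). State: note:Kevin, ticket:Kevin, phone:Peggy, umbrella:Peggy
Event 7 (swap note<->phone: now note:Peggy, phone:Kevin). State: note:Peggy, ticket:Kevin, phone:Kevin, umbrella:Peggy
Event 8 (give note: Peggy -> Kevin). State: note:Kevin, ticket:Kevin, phone:Kevin, umbrella:Peggy
Event 9 (swap umbrella<->note: now umbrella:Kevin, note:Peggy). State: note:Peggy, ticket:Kevin, phone:Kevin, umbrella:Kevin

Final state: note:Peggy, ticket:Kevin, phone:Kevin, umbrella:Kevin
Rupert holds: (nothing).

Answer: nothing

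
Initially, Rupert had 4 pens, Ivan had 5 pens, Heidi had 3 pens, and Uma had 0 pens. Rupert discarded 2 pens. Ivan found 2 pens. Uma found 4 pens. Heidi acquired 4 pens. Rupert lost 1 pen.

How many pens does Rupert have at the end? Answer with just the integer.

Answer: 1

Derivation:
Tracking counts step by step:
Start: Rupert=4, Ivan=5, Heidi=3, Uma=0
Event 1 (Rupert -2): Rupert: 4 -> 2. State: Rupert=2, Ivan=5, Heidi=3, Uma=0
Event 2 (Ivan +2): Ivan: 5 -> 7. State: Rupert=2, Ivan=7, Heidi=3, Uma=0
Event 3 (Uma +4): Uma: 0 -> 4. State: Rupert=2, Ivan=7, Heidi=3, Uma=4
Event 4 (Heidi +4): Heidi: 3 -> 7. State: Rupert=2, Ivan=7, Heidi=7, Uma=4
Event 5 (Rupert -1): Rupert: 2 -> 1. State: Rupert=1, Ivan=7, Heidi=7, Uma=4

Rupert's final count: 1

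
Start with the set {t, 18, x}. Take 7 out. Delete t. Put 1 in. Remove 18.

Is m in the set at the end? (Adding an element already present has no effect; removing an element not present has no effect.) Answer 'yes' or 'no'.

Tracking the set through each operation:
Start: {18, t, x}
Event 1 (remove 7): not present, no change. Set: {18, t, x}
Event 2 (remove t): removed. Set: {18, x}
Event 3 (add 1): added. Set: {1, 18, x}
Event 4 (remove 18): removed. Set: {1, x}

Final set: {1, x} (size 2)
m is NOT in the final set.

Answer: no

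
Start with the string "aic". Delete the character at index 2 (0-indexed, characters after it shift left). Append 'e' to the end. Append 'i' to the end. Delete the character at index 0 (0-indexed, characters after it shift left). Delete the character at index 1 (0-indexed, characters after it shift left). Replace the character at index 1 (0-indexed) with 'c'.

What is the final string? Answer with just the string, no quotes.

Answer: ic

Derivation:
Applying each edit step by step:
Start: "aic"
Op 1 (delete idx 2 = 'c'): "aic" -> "ai"
Op 2 (append 'e'): "ai" -> "aie"
Op 3 (append 'i'): "aie" -> "aiei"
Op 4 (delete idx 0 = 'a'): "aiei" -> "iei"
Op 5 (delete idx 1 = 'e'): "iei" -> "ii"
Op 6 (replace idx 1: 'i' -> 'c'): "ii" -> "ic"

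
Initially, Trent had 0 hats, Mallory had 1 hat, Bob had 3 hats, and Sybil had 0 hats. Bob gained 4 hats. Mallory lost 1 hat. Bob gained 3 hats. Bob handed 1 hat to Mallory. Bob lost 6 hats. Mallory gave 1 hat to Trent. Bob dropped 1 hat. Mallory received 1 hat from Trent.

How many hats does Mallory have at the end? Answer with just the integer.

Answer: 1

Derivation:
Tracking counts step by step:
Start: Trent=0, Mallory=1, Bob=3, Sybil=0
Event 1 (Bob +4): Bob: 3 -> 7. State: Trent=0, Mallory=1, Bob=7, Sybil=0
Event 2 (Mallory -1): Mallory: 1 -> 0. State: Trent=0, Mallory=0, Bob=7, Sybil=0
Event 3 (Bob +3): Bob: 7 -> 10. State: Trent=0, Mallory=0, Bob=10, Sybil=0
Event 4 (Bob -> Mallory, 1): Bob: 10 -> 9, Mallory: 0 -> 1. State: Trent=0, Mallory=1, Bob=9, Sybil=0
Event 5 (Bob -6): Bob: 9 -> 3. State: Trent=0, Mallory=1, Bob=3, Sybil=0
Event 6 (Mallory -> Trent, 1): Mallory: 1 -> 0, Trent: 0 -> 1. State: Trent=1, Mallory=0, Bob=3, Sybil=0
Event 7 (Bob -1): Bob: 3 -> 2. State: Trent=1, Mallory=0, Bob=2, Sybil=0
Event 8 (Trent -> Mallory, 1): Trent: 1 -> 0, Mallory: 0 -> 1. State: Trent=0, Mallory=1, Bob=2, Sybil=0

Mallory's final count: 1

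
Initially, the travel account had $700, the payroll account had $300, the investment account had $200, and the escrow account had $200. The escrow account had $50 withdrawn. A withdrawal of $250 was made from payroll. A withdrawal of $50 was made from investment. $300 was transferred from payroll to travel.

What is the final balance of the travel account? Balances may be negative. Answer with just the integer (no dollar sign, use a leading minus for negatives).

Answer: 1000

Derivation:
Tracking account balances step by step:
Start: travel=700, payroll=300, investment=200, escrow=200
Event 1 (withdraw 50 from escrow): escrow: 200 - 50 = 150. Balances: travel=700, payroll=300, investment=200, escrow=150
Event 2 (withdraw 250 from payroll): payroll: 300 - 250 = 50. Balances: travel=700, payroll=50, investment=200, escrow=150
Event 3 (withdraw 50 from investment): investment: 200 - 50 = 150. Balances: travel=700, payroll=50, investment=150, escrow=150
Event 4 (transfer 300 payroll -> travel): payroll: 50 - 300 = -250, travel: 700 + 300 = 1000. Balances: travel=1000, payroll=-250, investment=150, escrow=150

Final balance of travel: 1000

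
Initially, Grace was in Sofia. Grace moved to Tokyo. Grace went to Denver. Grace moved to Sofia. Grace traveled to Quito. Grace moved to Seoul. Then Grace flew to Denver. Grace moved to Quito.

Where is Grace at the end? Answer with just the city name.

Answer: Quito

Derivation:
Tracking Grace's location:
Start: Grace is in Sofia.
After move 1: Sofia -> Tokyo. Grace is in Tokyo.
After move 2: Tokyo -> Denver. Grace is in Denver.
After move 3: Denver -> Sofia. Grace is in Sofia.
After move 4: Sofia -> Quito. Grace is in Quito.
After move 5: Quito -> Seoul. Grace is in Seoul.
After move 6: Seoul -> Denver. Grace is in Denver.
After move 7: Denver -> Quito. Grace is in Quito.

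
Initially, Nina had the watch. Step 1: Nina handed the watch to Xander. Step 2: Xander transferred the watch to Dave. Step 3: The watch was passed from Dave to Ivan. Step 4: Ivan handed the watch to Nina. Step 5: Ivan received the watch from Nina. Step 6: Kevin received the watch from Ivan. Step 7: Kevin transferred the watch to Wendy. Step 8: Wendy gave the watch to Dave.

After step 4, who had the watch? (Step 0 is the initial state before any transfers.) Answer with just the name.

Tracking the watch holder through step 4:
After step 0 (start): Nina
After step 1: Xander
After step 2: Dave
After step 3: Ivan
After step 4: Nina

At step 4, the holder is Nina.

Answer: Nina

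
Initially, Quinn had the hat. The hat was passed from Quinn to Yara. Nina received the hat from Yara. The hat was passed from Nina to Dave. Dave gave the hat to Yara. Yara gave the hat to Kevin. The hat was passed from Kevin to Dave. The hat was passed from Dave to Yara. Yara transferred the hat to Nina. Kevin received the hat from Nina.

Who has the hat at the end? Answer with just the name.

Answer: Kevin

Derivation:
Tracking the hat through each event:
Start: Quinn has the hat.
After event 1: Yara has the hat.
After event 2: Nina has the hat.
After event 3: Dave has the hat.
After event 4: Yara has the hat.
After event 5: Kevin has the hat.
After event 6: Dave has the hat.
After event 7: Yara has the hat.
After event 8: Nina has the hat.
After event 9: Kevin has the hat.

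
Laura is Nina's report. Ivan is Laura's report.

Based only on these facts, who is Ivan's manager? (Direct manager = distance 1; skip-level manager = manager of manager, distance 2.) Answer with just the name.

Reconstructing the manager chain from the given facts:
  Nina -> Laura -> Ivan
(each arrow means 'manager of the next')
Positions in the chain (0 = top):
  position of Nina: 0
  position of Laura: 1
  position of Ivan: 2

Ivan is at position 2; the manager is 1 step up the chain, i.e. position 1: Laura.

Answer: Laura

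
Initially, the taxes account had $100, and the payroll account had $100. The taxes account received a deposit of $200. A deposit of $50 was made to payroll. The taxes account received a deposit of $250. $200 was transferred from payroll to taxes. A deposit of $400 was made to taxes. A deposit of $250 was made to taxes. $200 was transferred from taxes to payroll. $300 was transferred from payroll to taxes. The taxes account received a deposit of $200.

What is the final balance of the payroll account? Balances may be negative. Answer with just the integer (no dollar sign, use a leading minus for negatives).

Answer: -150

Derivation:
Tracking account balances step by step:
Start: taxes=100, payroll=100
Event 1 (deposit 200 to taxes): taxes: 100 + 200 = 300. Balances: taxes=300, payroll=100
Event 2 (deposit 50 to payroll): payroll: 100 + 50 = 150. Balances: taxes=300, payroll=150
Event 3 (deposit 250 to taxes): taxes: 300 + 250 = 550. Balances: taxes=550, payroll=150
Event 4 (transfer 200 payroll -> taxes): payroll: 150 - 200 = -50, taxes: 550 + 200 = 750. Balances: taxes=750, payroll=-50
Event 5 (deposit 400 to taxes): taxes: 750 + 400 = 1150. Balances: taxes=1150, payroll=-50
Event 6 (deposit 250 to taxes): taxes: 1150 + 250 = 1400. Balances: taxes=1400, payroll=-50
Event 7 (transfer 200 taxes -> payroll): taxes: 1400 - 200 = 1200, payroll: -50 + 200 = 150. Balances: taxes=1200, payroll=150
Event 8 (transfer 300 payroll -> taxes): payroll: 150 - 300 = -150, taxes: 1200 + 300 = 1500. Balances: taxes=1500, payroll=-150
Event 9 (deposit 200 to taxes): taxes: 1500 + 200 = 1700. Balances: taxes=1700, payroll=-150

Final balance of payroll: -150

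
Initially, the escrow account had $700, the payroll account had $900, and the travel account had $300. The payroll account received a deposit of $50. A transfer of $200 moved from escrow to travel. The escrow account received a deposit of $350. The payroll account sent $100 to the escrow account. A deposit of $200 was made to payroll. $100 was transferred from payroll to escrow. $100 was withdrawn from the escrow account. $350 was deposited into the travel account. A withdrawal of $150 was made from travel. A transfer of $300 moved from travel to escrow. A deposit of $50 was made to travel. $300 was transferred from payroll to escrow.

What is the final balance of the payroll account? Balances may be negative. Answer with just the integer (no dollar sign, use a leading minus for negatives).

Answer: 650

Derivation:
Tracking account balances step by step:
Start: escrow=700, payroll=900, travel=300
Event 1 (deposit 50 to payroll): payroll: 900 + 50 = 950. Balances: escrow=700, payroll=950, travel=300
Event 2 (transfer 200 escrow -> travel): escrow: 700 - 200 = 500, travel: 300 + 200 = 500. Balances: escrow=500, payroll=950, travel=500
Event 3 (deposit 350 to escrow): escrow: 500 + 350 = 850. Balances: escrow=850, payroll=950, travel=500
Event 4 (transfer 100 payroll -> escrow): payroll: 950 - 100 = 850, escrow: 850 + 100 = 950. Balances: escrow=950, payroll=850, travel=500
Event 5 (deposit 200 to payroll): payroll: 850 + 200 = 1050. Balances: escrow=950, payroll=1050, travel=500
Event 6 (transfer 100 payroll -> escrow): payroll: 1050 - 100 = 950, escrow: 950 + 100 = 1050. Balances: escrow=1050, payroll=950, travel=500
Event 7 (withdraw 100 from escrow): escrow: 1050 - 100 = 950. Balances: escrow=950, payroll=950, travel=500
Event 8 (deposit 350 to travel): travel: 500 + 350 = 850. Balances: escrow=950, payroll=950, travel=850
Event 9 (withdraw 150 from travel): travel: 850 - 150 = 700. Balances: escrow=950, payroll=950, travel=700
Event 10 (transfer 300 travel -> escrow): travel: 700 - 300 = 400, escrow: 950 + 300 = 1250. Balances: escrow=1250, payroll=950, travel=400
Event 11 (deposit 50 to travel): travel: 400 + 50 = 450. Balances: escrow=1250, payroll=950, travel=450
Event 12 (transfer 300 payroll -> escrow): payroll: 950 - 300 = 650, escrow: 1250 + 300 = 1550. Balances: escrow=1550, payroll=650, travel=450

Final balance of payroll: 650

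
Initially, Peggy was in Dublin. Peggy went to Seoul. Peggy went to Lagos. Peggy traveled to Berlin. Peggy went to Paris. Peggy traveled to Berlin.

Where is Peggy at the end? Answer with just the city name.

Tracking Peggy's location:
Start: Peggy is in Dublin.
After move 1: Dublin -> Seoul. Peggy is in Seoul.
After move 2: Seoul -> Lagos. Peggy is in Lagos.
After move 3: Lagos -> Berlin. Peggy is in Berlin.
After move 4: Berlin -> Paris. Peggy is in Paris.
After move 5: Paris -> Berlin. Peggy is in Berlin.

Answer: Berlin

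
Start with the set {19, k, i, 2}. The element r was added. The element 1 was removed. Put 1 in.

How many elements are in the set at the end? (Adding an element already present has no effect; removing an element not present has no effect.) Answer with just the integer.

Tracking the set through each operation:
Start: {19, 2, i, k}
Event 1 (add r): added. Set: {19, 2, i, k, r}
Event 2 (remove 1): not present, no change. Set: {19, 2, i, k, r}
Event 3 (add 1): added. Set: {1, 19, 2, i, k, r}

Final set: {1, 19, 2, i, k, r} (size 6)

Answer: 6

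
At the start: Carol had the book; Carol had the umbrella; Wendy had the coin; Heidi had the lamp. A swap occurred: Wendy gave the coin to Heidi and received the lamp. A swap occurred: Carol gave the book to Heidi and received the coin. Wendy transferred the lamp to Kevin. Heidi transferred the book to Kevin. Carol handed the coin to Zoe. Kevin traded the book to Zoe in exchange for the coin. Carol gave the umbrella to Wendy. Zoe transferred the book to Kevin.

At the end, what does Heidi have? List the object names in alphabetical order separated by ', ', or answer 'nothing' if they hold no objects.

Tracking all object holders:
Start: book:Carol, umbrella:Carol, coin:Wendy, lamp:Heidi
Event 1 (swap coin<->lamp: now coin:Heidi, lamp:Wendy). State: book:Carol, umbrella:Carol, coin:Heidi, lamp:Wendy
Event 2 (swap book<->coin: now book:Heidi, coin:Carol). State: book:Heidi, umbrella:Carol, coin:Carol, lamp:Wendy
Event 3 (give lamp: Wendy -> Kevin). State: book:Heidi, umbrella:Carol, coin:Carol, lamp:Kevin
Event 4 (give book: Heidi -> Kevin). State: book:Kevin, umbrella:Carol, coin:Carol, lamp:Kevin
Event 5 (give coin: Carol -> Zoe). State: book:Kevin, umbrella:Carol, coin:Zoe, lamp:Kevin
Event 6 (swap book<->coin: now book:Zoe, coin:Kevin). State: book:Zoe, umbrella:Carol, coin:Kevin, lamp:Kevin
Event 7 (give umbrella: Carol -> Wendy). State: book:Zoe, umbrella:Wendy, coin:Kevin, lamp:Kevin
Event 8 (give book: Zoe -> Kevin). State: book:Kevin, umbrella:Wendy, coin:Kevin, lamp:Kevin

Final state: book:Kevin, umbrella:Wendy, coin:Kevin, lamp:Kevin
Heidi holds: (nothing).

Answer: nothing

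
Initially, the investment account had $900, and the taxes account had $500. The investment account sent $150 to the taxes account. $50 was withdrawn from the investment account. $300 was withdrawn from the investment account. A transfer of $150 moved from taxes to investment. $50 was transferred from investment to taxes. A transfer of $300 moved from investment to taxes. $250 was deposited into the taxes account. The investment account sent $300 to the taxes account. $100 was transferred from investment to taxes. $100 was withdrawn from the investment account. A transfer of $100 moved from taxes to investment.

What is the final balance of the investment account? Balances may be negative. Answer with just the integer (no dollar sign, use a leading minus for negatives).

Tracking account balances step by step:
Start: investment=900, taxes=500
Event 1 (transfer 150 investment -> taxes): investment: 900 - 150 = 750, taxes: 500 + 150 = 650. Balances: investment=750, taxes=650
Event 2 (withdraw 50 from investment): investment: 750 - 50 = 700. Balances: investment=700, taxes=650
Event 3 (withdraw 300 from investment): investment: 700 - 300 = 400. Balances: investment=400, taxes=650
Event 4 (transfer 150 taxes -> investment): taxes: 650 - 150 = 500, investment: 400 + 150 = 550. Balances: investment=550, taxes=500
Event 5 (transfer 50 investment -> taxes): investment: 550 - 50 = 500, taxes: 500 + 50 = 550. Balances: investment=500, taxes=550
Event 6 (transfer 300 investment -> taxes): investment: 500 - 300 = 200, taxes: 550 + 300 = 850. Balances: investment=200, taxes=850
Event 7 (deposit 250 to taxes): taxes: 850 + 250 = 1100. Balances: investment=200, taxes=1100
Event 8 (transfer 300 investment -> taxes): investment: 200 - 300 = -100, taxes: 1100 + 300 = 1400. Balances: investment=-100, taxes=1400
Event 9 (transfer 100 investment -> taxes): investment: -100 - 100 = -200, taxes: 1400 + 100 = 1500. Balances: investment=-200, taxes=1500
Event 10 (withdraw 100 from investment): investment: -200 - 100 = -300. Balances: investment=-300, taxes=1500
Event 11 (transfer 100 taxes -> investment): taxes: 1500 - 100 = 1400, investment: -300 + 100 = -200. Balances: investment=-200, taxes=1400

Final balance of investment: -200

Answer: -200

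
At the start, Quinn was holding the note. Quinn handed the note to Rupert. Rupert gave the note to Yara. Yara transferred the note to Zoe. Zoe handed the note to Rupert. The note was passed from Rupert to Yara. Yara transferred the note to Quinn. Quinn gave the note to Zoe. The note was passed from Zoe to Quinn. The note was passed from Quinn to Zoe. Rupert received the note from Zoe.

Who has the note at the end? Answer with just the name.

Tracking the note through each event:
Start: Quinn has the note.
After event 1: Rupert has the note.
After event 2: Yara has the note.
After event 3: Zoe has the note.
After event 4: Rupert has the note.
After event 5: Yara has the note.
After event 6: Quinn has the note.
After event 7: Zoe has the note.
After event 8: Quinn has the note.
After event 9: Zoe has the note.
After event 10: Rupert has the note.

Answer: Rupert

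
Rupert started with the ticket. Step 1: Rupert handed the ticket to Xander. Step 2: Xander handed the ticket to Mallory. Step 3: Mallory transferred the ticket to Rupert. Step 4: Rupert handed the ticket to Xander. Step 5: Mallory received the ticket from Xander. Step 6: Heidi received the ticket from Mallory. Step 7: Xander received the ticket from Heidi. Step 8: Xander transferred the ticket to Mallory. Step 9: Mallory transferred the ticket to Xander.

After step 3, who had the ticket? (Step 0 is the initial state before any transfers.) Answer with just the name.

Answer: Rupert

Derivation:
Tracking the ticket holder through step 3:
After step 0 (start): Rupert
After step 1: Xander
After step 2: Mallory
After step 3: Rupert

At step 3, the holder is Rupert.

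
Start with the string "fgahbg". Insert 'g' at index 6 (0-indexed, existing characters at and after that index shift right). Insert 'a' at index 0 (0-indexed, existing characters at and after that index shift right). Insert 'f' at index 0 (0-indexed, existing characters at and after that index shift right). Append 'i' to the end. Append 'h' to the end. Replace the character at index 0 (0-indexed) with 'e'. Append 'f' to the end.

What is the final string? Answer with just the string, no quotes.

Answer: eafgahbggihf

Derivation:
Applying each edit step by step:
Start: "fgahbg"
Op 1 (insert 'g' at idx 6): "fgahbg" -> "fgahbgg"
Op 2 (insert 'a' at idx 0): "fgahbgg" -> "afgahbgg"
Op 3 (insert 'f' at idx 0): "afgahbgg" -> "fafgahbgg"
Op 4 (append 'i'): "fafgahbgg" -> "fafgahbggi"
Op 5 (append 'h'): "fafgahbggi" -> "fafgahbggih"
Op 6 (replace idx 0: 'f' -> 'e'): "fafgahbggih" -> "eafgahbggih"
Op 7 (append 'f'): "eafgahbggih" -> "eafgahbggihf"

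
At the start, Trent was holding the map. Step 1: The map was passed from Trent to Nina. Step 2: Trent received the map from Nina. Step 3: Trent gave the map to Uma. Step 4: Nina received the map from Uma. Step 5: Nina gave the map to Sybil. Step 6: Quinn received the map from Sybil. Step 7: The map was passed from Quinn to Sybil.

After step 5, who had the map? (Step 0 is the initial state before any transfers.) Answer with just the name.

Tracking the map holder through step 5:
After step 0 (start): Trent
After step 1: Nina
After step 2: Trent
After step 3: Uma
After step 4: Nina
After step 5: Sybil

At step 5, the holder is Sybil.

Answer: Sybil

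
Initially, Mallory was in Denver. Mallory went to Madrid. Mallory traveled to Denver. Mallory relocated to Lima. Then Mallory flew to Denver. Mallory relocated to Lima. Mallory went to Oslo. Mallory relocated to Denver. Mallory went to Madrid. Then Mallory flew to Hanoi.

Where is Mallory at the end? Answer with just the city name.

Tracking Mallory's location:
Start: Mallory is in Denver.
After move 1: Denver -> Madrid. Mallory is in Madrid.
After move 2: Madrid -> Denver. Mallory is in Denver.
After move 3: Denver -> Lima. Mallory is in Lima.
After move 4: Lima -> Denver. Mallory is in Denver.
After move 5: Denver -> Lima. Mallory is in Lima.
After move 6: Lima -> Oslo. Mallory is in Oslo.
After move 7: Oslo -> Denver. Mallory is in Denver.
After move 8: Denver -> Madrid. Mallory is in Madrid.
After move 9: Madrid -> Hanoi. Mallory is in Hanoi.

Answer: Hanoi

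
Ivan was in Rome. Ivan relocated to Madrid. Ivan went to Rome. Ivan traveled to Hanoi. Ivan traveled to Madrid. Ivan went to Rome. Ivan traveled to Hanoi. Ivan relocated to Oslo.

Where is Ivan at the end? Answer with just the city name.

Tracking Ivan's location:
Start: Ivan is in Rome.
After move 1: Rome -> Madrid. Ivan is in Madrid.
After move 2: Madrid -> Rome. Ivan is in Rome.
After move 3: Rome -> Hanoi. Ivan is in Hanoi.
After move 4: Hanoi -> Madrid. Ivan is in Madrid.
After move 5: Madrid -> Rome. Ivan is in Rome.
After move 6: Rome -> Hanoi. Ivan is in Hanoi.
After move 7: Hanoi -> Oslo. Ivan is in Oslo.

Answer: Oslo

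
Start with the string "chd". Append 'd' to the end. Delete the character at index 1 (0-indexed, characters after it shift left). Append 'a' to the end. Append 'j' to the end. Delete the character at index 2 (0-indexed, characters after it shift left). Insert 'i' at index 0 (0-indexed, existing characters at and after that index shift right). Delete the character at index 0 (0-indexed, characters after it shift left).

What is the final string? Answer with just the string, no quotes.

Answer: cdaj

Derivation:
Applying each edit step by step:
Start: "chd"
Op 1 (append 'd'): "chd" -> "chdd"
Op 2 (delete idx 1 = 'h'): "chdd" -> "cdd"
Op 3 (append 'a'): "cdd" -> "cdda"
Op 4 (append 'j'): "cdda" -> "cddaj"
Op 5 (delete idx 2 = 'd'): "cddaj" -> "cdaj"
Op 6 (insert 'i' at idx 0): "cdaj" -> "icdaj"
Op 7 (delete idx 0 = 'i'): "icdaj" -> "cdaj"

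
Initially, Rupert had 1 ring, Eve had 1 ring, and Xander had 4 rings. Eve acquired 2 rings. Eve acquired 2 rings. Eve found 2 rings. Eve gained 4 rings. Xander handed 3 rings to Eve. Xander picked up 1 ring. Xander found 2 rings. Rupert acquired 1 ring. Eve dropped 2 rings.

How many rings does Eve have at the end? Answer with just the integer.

Answer: 12

Derivation:
Tracking counts step by step:
Start: Rupert=1, Eve=1, Xander=4
Event 1 (Eve +2): Eve: 1 -> 3. State: Rupert=1, Eve=3, Xander=4
Event 2 (Eve +2): Eve: 3 -> 5. State: Rupert=1, Eve=5, Xander=4
Event 3 (Eve +2): Eve: 5 -> 7. State: Rupert=1, Eve=7, Xander=4
Event 4 (Eve +4): Eve: 7 -> 11. State: Rupert=1, Eve=11, Xander=4
Event 5 (Xander -> Eve, 3): Xander: 4 -> 1, Eve: 11 -> 14. State: Rupert=1, Eve=14, Xander=1
Event 6 (Xander +1): Xander: 1 -> 2. State: Rupert=1, Eve=14, Xander=2
Event 7 (Xander +2): Xander: 2 -> 4. State: Rupert=1, Eve=14, Xander=4
Event 8 (Rupert +1): Rupert: 1 -> 2. State: Rupert=2, Eve=14, Xander=4
Event 9 (Eve -2): Eve: 14 -> 12. State: Rupert=2, Eve=12, Xander=4

Eve's final count: 12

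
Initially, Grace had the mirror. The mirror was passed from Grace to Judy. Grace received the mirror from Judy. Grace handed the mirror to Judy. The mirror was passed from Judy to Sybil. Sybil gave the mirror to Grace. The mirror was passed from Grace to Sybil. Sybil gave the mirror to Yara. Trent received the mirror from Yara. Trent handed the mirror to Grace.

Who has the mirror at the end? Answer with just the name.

Answer: Grace

Derivation:
Tracking the mirror through each event:
Start: Grace has the mirror.
After event 1: Judy has the mirror.
After event 2: Grace has the mirror.
After event 3: Judy has the mirror.
After event 4: Sybil has the mirror.
After event 5: Grace has the mirror.
After event 6: Sybil has the mirror.
After event 7: Yara has the mirror.
After event 8: Trent has the mirror.
After event 9: Grace has the mirror.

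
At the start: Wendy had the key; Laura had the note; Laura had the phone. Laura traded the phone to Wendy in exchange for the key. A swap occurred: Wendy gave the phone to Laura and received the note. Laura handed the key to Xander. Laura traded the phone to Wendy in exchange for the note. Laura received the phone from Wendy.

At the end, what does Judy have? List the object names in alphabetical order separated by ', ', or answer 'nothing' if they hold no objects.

Answer: nothing

Derivation:
Tracking all object holders:
Start: key:Wendy, note:Laura, phone:Laura
Event 1 (swap phone<->key: now phone:Wendy, key:Laura). State: key:Laura, note:Laura, phone:Wendy
Event 2 (swap phone<->note: now phone:Laura, note:Wendy). State: key:Laura, note:Wendy, phone:Laura
Event 3 (give key: Laura -> Xander). State: key:Xander, note:Wendy, phone:Laura
Event 4 (swap phone<->note: now phone:Wendy, note:Laura). State: key:Xander, note:Laura, phone:Wendy
Event 5 (give phone: Wendy -> Laura). State: key:Xander, note:Laura, phone:Laura

Final state: key:Xander, note:Laura, phone:Laura
Judy holds: (nothing).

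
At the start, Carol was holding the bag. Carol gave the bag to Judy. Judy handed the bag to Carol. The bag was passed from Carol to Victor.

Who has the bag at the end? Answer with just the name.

Tracking the bag through each event:
Start: Carol has the bag.
After event 1: Judy has the bag.
After event 2: Carol has the bag.
After event 3: Victor has the bag.

Answer: Victor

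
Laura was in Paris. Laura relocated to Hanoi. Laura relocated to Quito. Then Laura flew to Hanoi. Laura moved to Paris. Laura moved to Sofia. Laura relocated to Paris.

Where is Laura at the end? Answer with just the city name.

Tracking Laura's location:
Start: Laura is in Paris.
After move 1: Paris -> Hanoi. Laura is in Hanoi.
After move 2: Hanoi -> Quito. Laura is in Quito.
After move 3: Quito -> Hanoi. Laura is in Hanoi.
After move 4: Hanoi -> Paris. Laura is in Paris.
After move 5: Paris -> Sofia. Laura is in Sofia.
After move 6: Sofia -> Paris. Laura is in Paris.

Answer: Paris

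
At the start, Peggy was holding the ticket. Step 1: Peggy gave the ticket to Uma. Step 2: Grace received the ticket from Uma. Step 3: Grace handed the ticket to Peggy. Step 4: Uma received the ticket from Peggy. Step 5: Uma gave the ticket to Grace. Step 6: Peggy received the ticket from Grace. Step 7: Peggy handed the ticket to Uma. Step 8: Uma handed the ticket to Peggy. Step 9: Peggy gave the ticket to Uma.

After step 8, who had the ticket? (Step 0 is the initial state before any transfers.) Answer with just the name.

Tracking the ticket holder through step 8:
After step 0 (start): Peggy
After step 1: Uma
After step 2: Grace
After step 3: Peggy
After step 4: Uma
After step 5: Grace
After step 6: Peggy
After step 7: Uma
After step 8: Peggy

At step 8, the holder is Peggy.

Answer: Peggy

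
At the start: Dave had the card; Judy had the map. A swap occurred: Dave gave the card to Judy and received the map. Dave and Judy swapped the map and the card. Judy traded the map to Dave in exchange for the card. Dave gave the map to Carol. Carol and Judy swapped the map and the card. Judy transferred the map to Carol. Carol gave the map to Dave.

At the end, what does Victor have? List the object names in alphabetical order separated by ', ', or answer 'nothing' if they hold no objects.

Tracking all object holders:
Start: card:Dave, map:Judy
Event 1 (swap card<->map: now card:Judy, map:Dave). State: card:Judy, map:Dave
Event 2 (swap map<->card: now map:Judy, card:Dave). State: card:Dave, map:Judy
Event 3 (swap map<->card: now map:Dave, card:Judy). State: card:Judy, map:Dave
Event 4 (give map: Dave -> Carol). State: card:Judy, map:Carol
Event 5 (swap map<->card: now map:Judy, card:Carol). State: card:Carol, map:Judy
Event 6 (give map: Judy -> Carol). State: card:Carol, map:Carol
Event 7 (give map: Carol -> Dave). State: card:Carol, map:Dave

Final state: card:Carol, map:Dave
Victor holds: (nothing).

Answer: nothing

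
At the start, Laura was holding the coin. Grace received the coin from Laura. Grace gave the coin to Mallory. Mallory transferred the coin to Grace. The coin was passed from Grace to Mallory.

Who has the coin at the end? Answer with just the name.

Answer: Mallory

Derivation:
Tracking the coin through each event:
Start: Laura has the coin.
After event 1: Grace has the coin.
After event 2: Mallory has the coin.
After event 3: Grace has the coin.
After event 4: Mallory has the coin.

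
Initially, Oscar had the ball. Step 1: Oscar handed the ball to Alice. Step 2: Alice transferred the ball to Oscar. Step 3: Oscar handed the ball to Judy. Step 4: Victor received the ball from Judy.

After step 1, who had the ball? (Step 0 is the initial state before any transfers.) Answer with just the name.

Tracking the ball holder through step 1:
After step 0 (start): Oscar
After step 1: Alice

At step 1, the holder is Alice.

Answer: Alice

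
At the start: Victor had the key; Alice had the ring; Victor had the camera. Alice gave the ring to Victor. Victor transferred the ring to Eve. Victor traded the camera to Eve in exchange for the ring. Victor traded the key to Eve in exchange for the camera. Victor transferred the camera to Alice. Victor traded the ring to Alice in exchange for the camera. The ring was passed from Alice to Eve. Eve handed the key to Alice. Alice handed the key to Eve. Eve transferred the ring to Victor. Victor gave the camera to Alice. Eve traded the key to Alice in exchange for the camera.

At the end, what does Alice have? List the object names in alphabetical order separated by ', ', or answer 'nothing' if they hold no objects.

Answer: key

Derivation:
Tracking all object holders:
Start: key:Victor, ring:Alice, camera:Victor
Event 1 (give ring: Alice -> Victor). State: key:Victor, ring:Victor, camera:Victor
Event 2 (give ring: Victor -> Eve). State: key:Victor, ring:Eve, camera:Victor
Event 3 (swap camera<->ring: now camera:Eve, ring:Victor). State: key:Victor, ring:Victor, camera:Eve
Event 4 (swap key<->camera: now key:Eve, camera:Victor). State: key:Eve, ring:Victor, camera:Victor
Event 5 (give camera: Victor -> Alice). State: key:Eve, ring:Victor, camera:Alice
Event 6 (swap ring<->camera: now ring:Alice, camera:Victor). State: key:Eve, ring:Alice, camera:Victor
Event 7 (give ring: Alice -> Eve). State: key:Eve, ring:Eve, camera:Victor
Event 8 (give key: Eve -> Alice). State: key:Alice, ring:Eve, camera:Victor
Event 9 (give key: Alice -> Eve). State: key:Eve, ring:Eve, camera:Victor
Event 10 (give ring: Eve -> Victor). State: key:Eve, ring:Victor, camera:Victor
Event 11 (give camera: Victor -> Alice). State: key:Eve, ring:Victor, camera:Alice
Event 12 (swap key<->camera: now key:Alice, camera:Eve). State: key:Alice, ring:Victor, camera:Eve

Final state: key:Alice, ring:Victor, camera:Eve
Alice holds: key.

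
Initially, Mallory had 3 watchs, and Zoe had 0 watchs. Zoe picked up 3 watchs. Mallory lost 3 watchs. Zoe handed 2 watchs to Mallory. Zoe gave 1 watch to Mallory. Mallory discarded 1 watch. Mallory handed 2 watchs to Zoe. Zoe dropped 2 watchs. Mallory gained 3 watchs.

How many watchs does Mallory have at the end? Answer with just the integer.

Answer: 3

Derivation:
Tracking counts step by step:
Start: Mallory=3, Zoe=0
Event 1 (Zoe +3): Zoe: 0 -> 3. State: Mallory=3, Zoe=3
Event 2 (Mallory -3): Mallory: 3 -> 0. State: Mallory=0, Zoe=3
Event 3 (Zoe -> Mallory, 2): Zoe: 3 -> 1, Mallory: 0 -> 2. State: Mallory=2, Zoe=1
Event 4 (Zoe -> Mallory, 1): Zoe: 1 -> 0, Mallory: 2 -> 3. State: Mallory=3, Zoe=0
Event 5 (Mallory -1): Mallory: 3 -> 2. State: Mallory=2, Zoe=0
Event 6 (Mallory -> Zoe, 2): Mallory: 2 -> 0, Zoe: 0 -> 2. State: Mallory=0, Zoe=2
Event 7 (Zoe -2): Zoe: 2 -> 0. State: Mallory=0, Zoe=0
Event 8 (Mallory +3): Mallory: 0 -> 3. State: Mallory=3, Zoe=0

Mallory's final count: 3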